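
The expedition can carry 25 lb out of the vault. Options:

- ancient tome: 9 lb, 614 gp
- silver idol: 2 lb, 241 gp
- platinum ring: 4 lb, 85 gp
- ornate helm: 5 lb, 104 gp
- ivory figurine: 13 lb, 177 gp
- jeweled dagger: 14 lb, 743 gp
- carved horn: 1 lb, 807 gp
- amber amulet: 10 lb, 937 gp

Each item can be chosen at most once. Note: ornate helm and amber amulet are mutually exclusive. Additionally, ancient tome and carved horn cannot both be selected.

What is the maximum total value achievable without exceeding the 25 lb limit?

2487

Jeweled dagger + carved horn + amber amulet uses 25 of the 25 lb and totals 2487.
The closest alternative, silver idol + platinum ring + carved horn + amber amulet, reaches only 2070.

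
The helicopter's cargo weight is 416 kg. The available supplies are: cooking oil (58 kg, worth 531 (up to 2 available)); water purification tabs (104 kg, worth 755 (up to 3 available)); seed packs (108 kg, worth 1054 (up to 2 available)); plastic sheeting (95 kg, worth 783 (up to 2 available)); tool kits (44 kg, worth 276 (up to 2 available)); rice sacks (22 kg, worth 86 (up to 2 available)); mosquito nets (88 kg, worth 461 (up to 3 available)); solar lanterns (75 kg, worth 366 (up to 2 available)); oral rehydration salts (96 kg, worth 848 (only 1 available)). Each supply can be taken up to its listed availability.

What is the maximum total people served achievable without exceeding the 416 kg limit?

3763

By people served per kg: seed packs 9.76, cooking oil 9.16, oral rehydration salts 8.83, plastic sheeting 8.24 lead.
Greedy by ratio would take 2×cooking oil + 2×seed packs + tool kits + rice sacks: 398 kg used, total 3532.
Dropping cooking oil and rice sacks frees 80 kg; slotting in oral rehydration salts (96 kg) lifts the total to 3763 at 414 kg.
Every other selection either busts 416 kg or exceeds an availability limit or fails to beat 3763.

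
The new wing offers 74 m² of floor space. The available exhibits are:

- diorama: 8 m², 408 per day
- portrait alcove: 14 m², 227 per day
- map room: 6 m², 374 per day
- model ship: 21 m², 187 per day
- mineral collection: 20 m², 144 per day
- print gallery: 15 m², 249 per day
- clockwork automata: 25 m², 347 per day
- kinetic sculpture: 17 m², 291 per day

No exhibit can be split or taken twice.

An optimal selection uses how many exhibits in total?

5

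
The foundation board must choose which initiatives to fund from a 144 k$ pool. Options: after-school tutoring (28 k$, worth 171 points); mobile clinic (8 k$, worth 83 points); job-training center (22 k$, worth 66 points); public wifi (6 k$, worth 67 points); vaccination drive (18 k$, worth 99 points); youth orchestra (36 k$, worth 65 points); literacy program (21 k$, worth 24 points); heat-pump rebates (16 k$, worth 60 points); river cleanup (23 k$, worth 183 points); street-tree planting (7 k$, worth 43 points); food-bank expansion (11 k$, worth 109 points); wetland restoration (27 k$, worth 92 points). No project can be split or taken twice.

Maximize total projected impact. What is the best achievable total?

After-school tutoring + mobile clinic + public wifi + vaccination drive + heat-pump rebates + river cleanup + street-tree planting + food-bank expansion + wetland restoration uses 144 of the 144 k$ and totals 907.
The closest alternative, after-school tutoring + mobile clinic + job-training center + public wifi + vaccination drive + heat-pump rebates + river cleanup + street-tree planting + food-bank expansion, reaches only 881.

907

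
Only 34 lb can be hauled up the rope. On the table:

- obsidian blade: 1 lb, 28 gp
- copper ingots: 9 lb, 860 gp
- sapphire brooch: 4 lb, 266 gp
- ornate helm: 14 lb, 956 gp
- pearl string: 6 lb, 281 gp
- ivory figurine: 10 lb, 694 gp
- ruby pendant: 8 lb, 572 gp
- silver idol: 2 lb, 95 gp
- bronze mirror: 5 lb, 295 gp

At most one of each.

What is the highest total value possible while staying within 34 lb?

2538

Greedy by ratio would take obsidian blade + copper ingots + sapphire brooch + ivory figurine + ruby pendant + silver idol: 34 lb used, total 2515.
The 14 lb tied up in sapphire brooch and ruby pendant and silver idol is better spent on ornate helm — total rises to 2538 (34 lb).
Runner-up copper ingots + ivory figurine + ruby pendant + silver idol + bronze mirror tops out at 2516.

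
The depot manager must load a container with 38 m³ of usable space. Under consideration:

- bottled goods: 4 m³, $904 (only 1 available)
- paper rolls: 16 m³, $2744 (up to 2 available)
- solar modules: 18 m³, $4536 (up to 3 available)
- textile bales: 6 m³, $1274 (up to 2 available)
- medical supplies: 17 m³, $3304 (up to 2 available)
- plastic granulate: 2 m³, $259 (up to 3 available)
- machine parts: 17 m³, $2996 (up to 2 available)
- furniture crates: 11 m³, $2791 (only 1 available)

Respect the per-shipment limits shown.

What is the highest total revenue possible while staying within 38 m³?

9331

Taking the top-ratio shipments first gives bottled goods + solar modules + 2×plastic granulate + furniture crates for 8749 (37 m³).
Dropping bottled goods and plastic granulate and furniture crates frees 17 m³; slotting in solar modules (18 m³) lifts the total to 9331 at 38 m³.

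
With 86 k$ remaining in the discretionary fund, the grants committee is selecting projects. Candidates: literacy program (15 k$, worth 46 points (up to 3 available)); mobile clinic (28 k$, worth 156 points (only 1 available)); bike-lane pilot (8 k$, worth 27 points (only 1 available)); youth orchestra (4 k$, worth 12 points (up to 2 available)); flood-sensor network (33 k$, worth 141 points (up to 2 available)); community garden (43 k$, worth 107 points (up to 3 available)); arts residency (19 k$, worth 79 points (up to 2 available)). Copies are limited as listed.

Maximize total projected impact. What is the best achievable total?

By projected impact per k$: mobile clinic 5.57, flood-sensor network 4.27, arts residency 4.16 lead.
Taking mobile clinic + youth orchestra + flood-sensor network + arts residency: 84 k$ used, 388 in projected impact.
The spare 2 k$ is too small for any remaining project, and no exchange beats 388.

388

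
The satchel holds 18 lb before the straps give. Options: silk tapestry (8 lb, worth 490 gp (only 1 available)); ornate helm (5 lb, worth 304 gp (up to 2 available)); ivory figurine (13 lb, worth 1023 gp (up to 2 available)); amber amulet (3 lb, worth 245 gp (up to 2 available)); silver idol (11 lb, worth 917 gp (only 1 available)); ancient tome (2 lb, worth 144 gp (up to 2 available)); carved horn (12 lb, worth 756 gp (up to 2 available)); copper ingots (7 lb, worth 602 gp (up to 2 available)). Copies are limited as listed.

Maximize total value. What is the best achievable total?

Ranking by ratio (value/lb): copper ingots 86.00, silver idol 83.36, amber amulet 81.67.
A density-first pass picks amber amulet + 2×copper ingots — 1449 at 17 lb.
Replace amber amulet and copper ingots with silver idol: the trade gains 70 net, giving 1519 at 18 lb.
No other feasible combination exceeds 1519.

1519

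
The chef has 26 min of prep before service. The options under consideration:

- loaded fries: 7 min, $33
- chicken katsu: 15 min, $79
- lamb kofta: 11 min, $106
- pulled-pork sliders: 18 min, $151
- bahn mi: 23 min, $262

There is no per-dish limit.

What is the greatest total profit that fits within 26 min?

262

By profit per min: bahn mi 11.39, lamb kofta 9.64, pulled-pork sliders 8.39, chicken katsu 5.27 lead.
Bahn mi uses 23 of the 26 min and totals 262.
That's the maximum — no swap from here does better than 262.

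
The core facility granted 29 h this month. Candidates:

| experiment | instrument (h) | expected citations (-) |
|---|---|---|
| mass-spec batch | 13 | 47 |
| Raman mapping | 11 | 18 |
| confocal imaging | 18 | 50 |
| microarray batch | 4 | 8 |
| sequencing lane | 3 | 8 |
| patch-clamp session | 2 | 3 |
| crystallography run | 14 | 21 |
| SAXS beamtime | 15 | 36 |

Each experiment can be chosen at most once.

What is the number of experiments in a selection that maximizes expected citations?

Best achievable expected citations is 83.
For example mass-spec batch + SAXS beamtime achieves it, using 28 h.
Any selection reaching 83 contains exactly 2 experiments.

2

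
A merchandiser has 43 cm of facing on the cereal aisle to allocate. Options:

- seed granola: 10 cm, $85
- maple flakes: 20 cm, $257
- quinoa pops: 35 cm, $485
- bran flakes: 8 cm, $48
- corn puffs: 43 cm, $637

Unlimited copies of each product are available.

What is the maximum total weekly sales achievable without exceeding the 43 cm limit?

637

Corn puffs uses 43 of the 43 cm and totals 637.
Every other selection either busts 43 cm or fails to beat 637.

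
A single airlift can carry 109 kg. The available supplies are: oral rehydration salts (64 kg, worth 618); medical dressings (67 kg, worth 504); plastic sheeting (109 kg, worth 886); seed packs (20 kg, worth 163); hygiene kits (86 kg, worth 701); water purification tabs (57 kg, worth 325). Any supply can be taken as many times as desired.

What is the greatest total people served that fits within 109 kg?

Best packing: oral rehydration salts + 2×seed packs — 104 kg, 944 total.

944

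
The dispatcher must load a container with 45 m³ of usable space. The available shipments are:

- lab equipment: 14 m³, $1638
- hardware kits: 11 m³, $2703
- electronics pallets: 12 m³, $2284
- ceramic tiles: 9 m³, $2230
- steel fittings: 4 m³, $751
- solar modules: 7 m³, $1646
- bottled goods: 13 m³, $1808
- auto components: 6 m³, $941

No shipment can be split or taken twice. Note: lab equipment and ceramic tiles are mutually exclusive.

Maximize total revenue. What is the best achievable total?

9804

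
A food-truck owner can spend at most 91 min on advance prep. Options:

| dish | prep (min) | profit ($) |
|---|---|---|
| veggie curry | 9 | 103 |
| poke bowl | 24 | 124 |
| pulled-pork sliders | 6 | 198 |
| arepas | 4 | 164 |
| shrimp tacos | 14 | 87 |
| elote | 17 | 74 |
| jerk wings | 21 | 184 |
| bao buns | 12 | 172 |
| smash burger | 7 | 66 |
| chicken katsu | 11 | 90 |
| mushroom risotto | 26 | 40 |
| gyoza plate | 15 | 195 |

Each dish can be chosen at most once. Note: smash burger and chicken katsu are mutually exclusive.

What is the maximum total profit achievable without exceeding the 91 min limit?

1169

Veggie curry + pulled-pork sliders + arepas + shrimp tacos + jerk wings + bao buns + smash burger + gyoza plate uses 88 of the 91 min and totals 1169.
The closest alternative, veggie curry + pulled-pork sliders + arepas + elote + jerk wings + bao buns + smash burger + gyoza plate, reaches only 1156.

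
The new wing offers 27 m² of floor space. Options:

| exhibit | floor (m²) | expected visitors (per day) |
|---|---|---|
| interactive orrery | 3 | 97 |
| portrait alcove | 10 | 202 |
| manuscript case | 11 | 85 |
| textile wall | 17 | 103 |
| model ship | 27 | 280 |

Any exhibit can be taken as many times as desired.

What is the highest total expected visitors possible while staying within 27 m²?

The ratio ordering already packs tightly: 9×interactive orrery, 27 m², 873.

873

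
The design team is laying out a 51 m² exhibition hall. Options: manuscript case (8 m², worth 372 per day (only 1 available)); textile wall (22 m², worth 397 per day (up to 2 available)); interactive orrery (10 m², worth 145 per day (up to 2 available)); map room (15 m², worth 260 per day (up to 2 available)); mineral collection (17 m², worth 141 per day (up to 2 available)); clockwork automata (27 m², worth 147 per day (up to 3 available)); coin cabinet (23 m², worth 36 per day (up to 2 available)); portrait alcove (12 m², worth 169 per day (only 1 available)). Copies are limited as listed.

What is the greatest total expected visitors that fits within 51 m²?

Greedy by ratio would take manuscript case + textile wall + map room: 45 m² used, total 1029.
The 22 m² tied up in textile wall is better spent on map room + portrait alcove — total rises to 1061 (50 m²).
The spare 1 m² is too small for any remaining exhibit, and no exchange beats 1061.

1061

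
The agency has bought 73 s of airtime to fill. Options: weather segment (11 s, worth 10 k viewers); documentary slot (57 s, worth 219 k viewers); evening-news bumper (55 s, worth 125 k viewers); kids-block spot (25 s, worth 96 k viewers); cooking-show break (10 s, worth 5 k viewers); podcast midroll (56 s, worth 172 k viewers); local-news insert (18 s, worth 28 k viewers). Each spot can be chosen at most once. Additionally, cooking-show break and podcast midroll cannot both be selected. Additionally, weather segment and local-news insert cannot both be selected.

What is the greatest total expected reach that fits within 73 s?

229

Taking weather segment + documentary slot: 68 s used, 229 in expected reach.
No other feasible combination exceeds 229.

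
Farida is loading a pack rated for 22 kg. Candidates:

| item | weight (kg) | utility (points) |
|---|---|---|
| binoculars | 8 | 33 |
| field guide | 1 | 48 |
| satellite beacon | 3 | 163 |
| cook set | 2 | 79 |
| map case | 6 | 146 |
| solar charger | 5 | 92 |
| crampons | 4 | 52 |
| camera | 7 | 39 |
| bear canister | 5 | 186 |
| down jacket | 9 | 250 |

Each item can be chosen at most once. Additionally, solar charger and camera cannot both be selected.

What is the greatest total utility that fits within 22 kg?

The ratio ordering already packs tightly: field guide + satellite beacon + cook set + bear canister + down jacket, 20 kg, 726.
No other feasible combination exceeds 726.

726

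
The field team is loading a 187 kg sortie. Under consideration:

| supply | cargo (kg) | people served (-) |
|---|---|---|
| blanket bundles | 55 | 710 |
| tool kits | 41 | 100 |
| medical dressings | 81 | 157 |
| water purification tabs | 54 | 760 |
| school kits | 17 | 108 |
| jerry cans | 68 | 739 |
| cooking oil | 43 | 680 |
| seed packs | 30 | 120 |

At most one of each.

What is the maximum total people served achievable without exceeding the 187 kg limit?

Taking the top-ratio supplies first gives blanket bundles + water purification tabs + school kits + cooking oil for 2258 (169 kg).
Dropping blanket bundles frees 55 kg; slotting in jerry cans (68 kg) lifts the total to 2287 at 182 kg.
No other feasible combination exceeds 2287.

2287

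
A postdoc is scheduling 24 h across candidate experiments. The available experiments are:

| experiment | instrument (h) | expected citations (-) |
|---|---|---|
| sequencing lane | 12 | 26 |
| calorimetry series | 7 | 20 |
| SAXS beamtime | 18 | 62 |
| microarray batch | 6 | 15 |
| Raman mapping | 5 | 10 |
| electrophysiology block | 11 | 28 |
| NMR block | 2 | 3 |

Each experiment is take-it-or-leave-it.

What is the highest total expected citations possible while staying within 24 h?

The ratio ordering already packs tightly: SAXS beamtime + microarray batch, 24 h, 77.
Runner-up SAXS beamtime + Raman mapping tops out at 72.

77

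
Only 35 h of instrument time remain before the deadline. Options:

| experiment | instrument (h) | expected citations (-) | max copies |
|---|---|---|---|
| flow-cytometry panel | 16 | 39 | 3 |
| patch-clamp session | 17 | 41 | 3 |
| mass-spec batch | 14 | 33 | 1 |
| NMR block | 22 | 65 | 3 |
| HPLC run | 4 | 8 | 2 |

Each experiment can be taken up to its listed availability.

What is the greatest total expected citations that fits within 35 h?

82

Filling by ratio: NMR block + 2×HPLC run for 81, with 5 h left unused.
Replace NMR block and HPLC run with patch-clamp session + mass-spec batch: the trade gains 1 net, giving 82 at 35 h.
No other feasible combination exceeds 82.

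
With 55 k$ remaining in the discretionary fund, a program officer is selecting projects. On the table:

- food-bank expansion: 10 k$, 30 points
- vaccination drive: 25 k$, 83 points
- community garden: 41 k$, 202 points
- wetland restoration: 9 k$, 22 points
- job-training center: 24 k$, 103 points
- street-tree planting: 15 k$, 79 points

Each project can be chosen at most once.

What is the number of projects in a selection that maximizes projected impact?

2

Optimal total is 232.
food-bank expansion + community garden hits 232 at 51 k$.
Every optimal selection uses 2 projects.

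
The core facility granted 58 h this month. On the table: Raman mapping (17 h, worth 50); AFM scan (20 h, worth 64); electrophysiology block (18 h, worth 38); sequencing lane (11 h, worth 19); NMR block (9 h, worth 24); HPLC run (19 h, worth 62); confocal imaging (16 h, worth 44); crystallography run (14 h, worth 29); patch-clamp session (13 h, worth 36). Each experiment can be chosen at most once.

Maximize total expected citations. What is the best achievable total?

176

Density check — HPLC run 3.26, AFM scan 3.20, Raman mapping 2.94 are the best per h.
Taking Raman mapping + AFM scan + HPLC run: 56 h used, 176 in expected citations.
Next best is Raman mapping + NMR block + HPLC run + patch-clamp session at 172 (58 h) — short by 4.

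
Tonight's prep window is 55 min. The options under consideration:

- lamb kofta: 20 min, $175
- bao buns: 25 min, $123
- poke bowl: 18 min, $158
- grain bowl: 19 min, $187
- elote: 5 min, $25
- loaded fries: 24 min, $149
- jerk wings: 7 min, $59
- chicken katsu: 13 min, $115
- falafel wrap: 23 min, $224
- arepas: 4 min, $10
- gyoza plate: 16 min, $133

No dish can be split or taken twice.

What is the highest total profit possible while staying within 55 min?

Ranking by ratio (profit/min): grain bowl 9.84, falafel wrap 9.74, chicken katsu 8.85, poke bowl 8.78.
Taking grain bowl + chicken katsu + falafel wrap: 55 min used, 526 in profit.
The closest alternative, poke bowl + chicken katsu + falafel wrap, reaches only 497.

526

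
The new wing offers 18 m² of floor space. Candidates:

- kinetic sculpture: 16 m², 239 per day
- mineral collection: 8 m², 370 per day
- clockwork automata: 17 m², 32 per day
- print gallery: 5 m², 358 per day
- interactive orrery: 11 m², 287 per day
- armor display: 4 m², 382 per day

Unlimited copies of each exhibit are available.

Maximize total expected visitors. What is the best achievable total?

Density check — armor display 95.50, print gallery 71.60, mineral collection 46.25 are the best per m².
4×armor display uses 16 of the 18 m² and totals 1528.
No other feasible combination exceeds 1528.

1528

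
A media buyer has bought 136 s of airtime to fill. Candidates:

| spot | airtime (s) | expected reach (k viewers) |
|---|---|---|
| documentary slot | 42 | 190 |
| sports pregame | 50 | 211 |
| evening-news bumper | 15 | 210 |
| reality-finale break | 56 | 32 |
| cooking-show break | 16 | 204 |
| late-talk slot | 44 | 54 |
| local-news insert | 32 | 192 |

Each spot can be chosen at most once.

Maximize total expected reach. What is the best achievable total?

Greedy by ratio would take documentary slot + evening-news bumper + cooking-show break + local-news insert: 105 s used, total 796.
The 42 s tied up in documentary slot is better spent on sports pregame — total rises to 817 (113 s).
No other feasible combination exceeds 817.

817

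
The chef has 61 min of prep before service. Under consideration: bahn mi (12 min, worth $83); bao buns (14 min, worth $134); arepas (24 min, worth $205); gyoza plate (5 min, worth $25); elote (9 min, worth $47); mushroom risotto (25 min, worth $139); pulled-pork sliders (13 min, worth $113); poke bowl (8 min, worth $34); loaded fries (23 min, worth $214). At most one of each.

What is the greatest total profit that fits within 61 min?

553

Taking the top-ratio dishes first gives bao buns + elote + pulled-pork sliders + loaded fries for 508 (59 min).
Dropping elote and pulled-pork sliders frees 22 min; slotting in arepas (24 min) lifts the total to 553 at 61 min.
Next best is arepas + pulled-pork sliders + loaded fries at 532 (60 min) — short by 21.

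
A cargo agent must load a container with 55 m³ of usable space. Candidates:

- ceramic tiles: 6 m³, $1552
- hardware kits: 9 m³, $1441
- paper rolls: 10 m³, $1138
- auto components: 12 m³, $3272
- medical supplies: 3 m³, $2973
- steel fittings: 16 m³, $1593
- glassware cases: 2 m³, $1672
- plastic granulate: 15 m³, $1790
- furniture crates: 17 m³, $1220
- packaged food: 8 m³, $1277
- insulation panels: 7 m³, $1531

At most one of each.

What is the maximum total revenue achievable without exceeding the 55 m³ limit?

14231

By revenue per m³: medical supplies 991.00, glassware cases 836.00, auto components 272.67 lead.
Greedy by ratio would take ceramic tiles + hardware kits + auto components + medical supplies + glassware cases + packaged food + insulation panels: 47 m³ used, total 13718.
The 8 m³ tied up in packaged food is better spent on plastic granulate — total rises to 14231 (54 m³).
Next best is ceramic tiles + auto components + medical supplies + glassware cases + plastic granulate + packaged food + insulation panels at 14067 (53 m³) — short by 164.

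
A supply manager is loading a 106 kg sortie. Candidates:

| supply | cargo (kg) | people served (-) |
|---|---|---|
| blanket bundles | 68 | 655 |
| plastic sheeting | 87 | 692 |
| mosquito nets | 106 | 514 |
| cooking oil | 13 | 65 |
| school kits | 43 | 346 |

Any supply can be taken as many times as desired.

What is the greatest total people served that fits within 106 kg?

785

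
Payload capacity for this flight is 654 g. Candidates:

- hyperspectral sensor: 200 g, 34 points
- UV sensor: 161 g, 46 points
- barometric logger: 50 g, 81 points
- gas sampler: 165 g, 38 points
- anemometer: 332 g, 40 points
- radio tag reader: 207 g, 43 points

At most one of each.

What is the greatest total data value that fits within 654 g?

208

Taking UV sensor + barometric logger + gas sampler + radio tag reader: 583 g used, 208 in data value.
Runner-up hyperspectral sensor + UV sensor + barometric logger + radio tag reader tops out at 204.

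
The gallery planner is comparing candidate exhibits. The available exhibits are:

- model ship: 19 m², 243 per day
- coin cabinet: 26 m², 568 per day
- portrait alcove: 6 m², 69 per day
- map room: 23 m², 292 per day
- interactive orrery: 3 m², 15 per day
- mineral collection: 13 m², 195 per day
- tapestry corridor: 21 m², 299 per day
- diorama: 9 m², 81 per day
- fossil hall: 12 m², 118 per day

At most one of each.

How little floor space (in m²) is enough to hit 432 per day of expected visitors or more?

Minimise m² subject to total expected visitors ≥ 432.
coin cabinet reaches 568 using 26 m².
No combination under 26 m² hits 432.

26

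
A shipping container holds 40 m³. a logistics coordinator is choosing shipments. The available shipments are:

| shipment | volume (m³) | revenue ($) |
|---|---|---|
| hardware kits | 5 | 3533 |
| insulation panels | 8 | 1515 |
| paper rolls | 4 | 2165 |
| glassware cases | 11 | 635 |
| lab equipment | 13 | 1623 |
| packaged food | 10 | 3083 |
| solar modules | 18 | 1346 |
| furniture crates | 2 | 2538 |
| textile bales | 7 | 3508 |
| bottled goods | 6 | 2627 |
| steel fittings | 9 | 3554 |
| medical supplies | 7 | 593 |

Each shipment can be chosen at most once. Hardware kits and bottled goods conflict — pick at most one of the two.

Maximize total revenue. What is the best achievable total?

Taking hardware kits + paper rolls + packaged food + furniture crates + textile bales + steel fittings: 37 m³ used, 18381 in revenue.
Nothing else feasible within 40 m³ beats 18381.

18381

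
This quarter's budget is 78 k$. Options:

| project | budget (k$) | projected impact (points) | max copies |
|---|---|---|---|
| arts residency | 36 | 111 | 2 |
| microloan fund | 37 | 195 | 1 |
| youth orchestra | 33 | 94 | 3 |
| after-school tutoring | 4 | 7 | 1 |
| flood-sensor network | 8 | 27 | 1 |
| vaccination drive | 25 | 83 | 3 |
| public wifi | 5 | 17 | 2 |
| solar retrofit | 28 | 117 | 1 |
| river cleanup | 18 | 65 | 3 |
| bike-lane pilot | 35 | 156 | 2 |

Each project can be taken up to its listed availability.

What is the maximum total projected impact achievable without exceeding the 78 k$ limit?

368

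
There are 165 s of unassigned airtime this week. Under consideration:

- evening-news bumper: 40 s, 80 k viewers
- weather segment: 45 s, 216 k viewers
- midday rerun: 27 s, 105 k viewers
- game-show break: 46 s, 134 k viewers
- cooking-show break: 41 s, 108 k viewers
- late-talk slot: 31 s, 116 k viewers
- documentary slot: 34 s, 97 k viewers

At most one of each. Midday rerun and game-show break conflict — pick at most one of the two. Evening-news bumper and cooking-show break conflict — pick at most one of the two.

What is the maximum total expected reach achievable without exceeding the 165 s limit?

By expected reach per s: weather segment 4.80, midday rerun 3.89, late-talk slot 3.74 lead.
Best packing: weather segment + game-show break + cooking-show break + late-talk slot — 163 s, 574 total.
Runner-up weather segment + game-show break + late-talk slot + documentary slot tops out at 563.

574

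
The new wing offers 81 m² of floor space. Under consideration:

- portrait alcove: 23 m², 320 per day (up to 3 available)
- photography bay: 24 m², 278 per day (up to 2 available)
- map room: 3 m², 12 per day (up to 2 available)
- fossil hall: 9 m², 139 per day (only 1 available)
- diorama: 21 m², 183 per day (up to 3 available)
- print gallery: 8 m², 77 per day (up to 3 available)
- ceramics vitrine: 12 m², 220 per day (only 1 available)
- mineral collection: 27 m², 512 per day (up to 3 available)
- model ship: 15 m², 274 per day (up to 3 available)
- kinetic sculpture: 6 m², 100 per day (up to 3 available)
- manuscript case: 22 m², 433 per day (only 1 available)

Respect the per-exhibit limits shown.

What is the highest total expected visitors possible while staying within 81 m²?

1536

The ratio heuristic lands on map room + 2×mineral collection + manuscript case (1469) but leaves 2 m² idle.
Dropping map room and manuscript case frees 25 m²; slotting in mineral collection (27 m²) lifts the total to 1536 at 81 m².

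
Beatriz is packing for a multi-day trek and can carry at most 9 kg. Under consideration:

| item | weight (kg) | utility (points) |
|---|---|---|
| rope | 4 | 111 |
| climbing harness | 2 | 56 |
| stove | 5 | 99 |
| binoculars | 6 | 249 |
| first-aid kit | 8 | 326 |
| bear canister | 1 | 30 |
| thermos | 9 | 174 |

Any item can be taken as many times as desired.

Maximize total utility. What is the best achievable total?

356

A density-first pass picks binoculars + 3×bear canister — 339 at 9 kg.
Replace binoculars and 2×bear canister with first-aid kit: the trade gains 17 net, giving 356 at 9 kg.
That's the maximum — no swap from here does better than 356.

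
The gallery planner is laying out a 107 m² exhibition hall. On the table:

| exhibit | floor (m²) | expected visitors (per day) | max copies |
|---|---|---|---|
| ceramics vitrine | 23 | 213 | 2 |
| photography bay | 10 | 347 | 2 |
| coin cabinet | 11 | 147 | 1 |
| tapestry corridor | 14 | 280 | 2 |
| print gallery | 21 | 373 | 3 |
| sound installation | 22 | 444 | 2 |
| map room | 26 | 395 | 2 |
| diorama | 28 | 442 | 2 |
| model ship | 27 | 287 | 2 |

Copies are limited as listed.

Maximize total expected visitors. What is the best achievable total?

The ratio heuristic lands on 2×photography bay + coin cabinet + 2×tapestry corridor + 2×sound installation (2289) but leaves 4 m² idle.
The 39 m² tied up in coin cabinet and 2×tapestry corridor is better spent on 2×print gallery — total rises to 2328 (106 m²).
Nothing else within 107 m² beats 2328.

2328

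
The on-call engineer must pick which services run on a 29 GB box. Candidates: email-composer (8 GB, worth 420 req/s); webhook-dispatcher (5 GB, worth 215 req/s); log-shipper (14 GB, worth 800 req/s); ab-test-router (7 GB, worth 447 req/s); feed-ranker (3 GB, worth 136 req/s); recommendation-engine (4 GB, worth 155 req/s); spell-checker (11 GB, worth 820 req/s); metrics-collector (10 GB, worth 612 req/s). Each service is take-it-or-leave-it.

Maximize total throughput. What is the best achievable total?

1879

Ranking by ratio (throughput/GB): spell-checker 74.55, ab-test-router 63.86, metrics-collector 61.20, log-shipper 57.14.
The ratio ordering already packs tightly: ab-test-router + spell-checker + metrics-collector, 28 GB, 1879.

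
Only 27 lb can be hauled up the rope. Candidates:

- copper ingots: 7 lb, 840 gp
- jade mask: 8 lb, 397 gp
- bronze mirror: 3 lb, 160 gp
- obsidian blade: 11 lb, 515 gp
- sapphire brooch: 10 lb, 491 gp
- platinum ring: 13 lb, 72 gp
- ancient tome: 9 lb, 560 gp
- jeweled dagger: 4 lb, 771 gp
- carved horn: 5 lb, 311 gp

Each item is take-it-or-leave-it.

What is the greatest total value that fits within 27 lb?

2482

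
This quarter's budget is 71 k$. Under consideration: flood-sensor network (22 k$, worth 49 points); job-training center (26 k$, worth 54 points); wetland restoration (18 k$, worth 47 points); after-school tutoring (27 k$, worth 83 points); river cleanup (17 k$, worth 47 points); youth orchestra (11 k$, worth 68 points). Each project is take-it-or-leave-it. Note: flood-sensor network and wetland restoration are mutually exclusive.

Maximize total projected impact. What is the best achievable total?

205

Density check — youth orchestra 6.18, after-school tutoring 3.07, river cleanup 2.76 are the best per k$.
A density-first pass picks after-school tutoring + river cleanup + youth orchestra — 198 at 55 k$.
Replace river cleanup with job-training center: the trade gains 7 net, giving 205 at 64 k$.
An exhaustive check of the 64 subsets confirms 205.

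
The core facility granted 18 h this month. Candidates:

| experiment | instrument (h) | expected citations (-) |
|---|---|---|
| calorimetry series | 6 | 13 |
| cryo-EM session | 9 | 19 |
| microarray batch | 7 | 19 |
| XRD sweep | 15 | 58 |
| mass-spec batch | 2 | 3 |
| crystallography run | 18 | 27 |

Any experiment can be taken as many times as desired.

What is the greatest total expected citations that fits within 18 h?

61

Taking XRD sweep + mass-spec batch: 17 h used, 61 in expected citations.
Every other selection either busts 18 h or fails to beat 61.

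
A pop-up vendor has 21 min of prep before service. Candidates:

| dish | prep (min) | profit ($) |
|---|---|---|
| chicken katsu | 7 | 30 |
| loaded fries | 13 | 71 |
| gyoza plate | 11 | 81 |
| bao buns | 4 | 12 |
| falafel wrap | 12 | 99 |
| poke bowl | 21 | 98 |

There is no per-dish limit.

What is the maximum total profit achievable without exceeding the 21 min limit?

Chicken katsu + falafel wrap uses 19 of the 21 min and totals 129.
No other feasible combination exceeds 129.

129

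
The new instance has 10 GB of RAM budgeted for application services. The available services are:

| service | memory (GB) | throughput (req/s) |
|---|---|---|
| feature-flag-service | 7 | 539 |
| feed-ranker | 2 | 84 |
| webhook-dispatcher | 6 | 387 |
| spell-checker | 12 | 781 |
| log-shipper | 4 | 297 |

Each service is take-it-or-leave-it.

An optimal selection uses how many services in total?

2

Best achievable throughput is 684.
For example webhook-dispatcher + log-shipper achieves it, using 10 GB.
Any selection reaching 684 contains exactly 2 services.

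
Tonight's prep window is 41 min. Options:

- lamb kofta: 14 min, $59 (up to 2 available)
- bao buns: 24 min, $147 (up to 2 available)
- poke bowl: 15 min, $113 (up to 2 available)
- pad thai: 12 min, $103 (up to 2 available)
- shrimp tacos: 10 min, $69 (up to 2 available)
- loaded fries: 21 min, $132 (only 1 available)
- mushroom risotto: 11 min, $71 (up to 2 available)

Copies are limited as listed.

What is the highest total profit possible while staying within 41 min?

Best packing: poke bowl + 2×pad thai — 39 min, 319 total.

319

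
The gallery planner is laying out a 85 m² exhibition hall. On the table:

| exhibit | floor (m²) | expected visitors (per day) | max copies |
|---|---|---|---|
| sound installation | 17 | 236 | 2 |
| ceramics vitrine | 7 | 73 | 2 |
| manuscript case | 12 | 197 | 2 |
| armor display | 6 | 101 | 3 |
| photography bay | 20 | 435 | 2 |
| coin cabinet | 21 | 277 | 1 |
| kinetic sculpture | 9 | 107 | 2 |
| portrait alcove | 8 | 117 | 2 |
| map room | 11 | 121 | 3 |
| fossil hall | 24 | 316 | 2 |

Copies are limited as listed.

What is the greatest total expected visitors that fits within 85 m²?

1583

Greedy by ratio would take 2×manuscript case + 3×armor display + 2×photography bay: 82 m² used, total 1567.
The 6 m² tied up in armor display is better spent on portrait alcove — total rises to 1583 (84 m²).
No other feasible combination exceeds 1583.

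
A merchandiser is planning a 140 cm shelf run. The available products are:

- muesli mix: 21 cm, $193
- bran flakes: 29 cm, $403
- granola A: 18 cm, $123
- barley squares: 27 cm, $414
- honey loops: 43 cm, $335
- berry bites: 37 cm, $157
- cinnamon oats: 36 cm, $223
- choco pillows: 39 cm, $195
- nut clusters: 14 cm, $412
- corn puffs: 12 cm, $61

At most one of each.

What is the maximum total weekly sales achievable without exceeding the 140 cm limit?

1757

Taking muesli mix + bran flakes + barley squares + honey loops + nut clusters: 134 cm used, 1757 in weekly sales.
Next best is muesli mix + bran flakes + barley squares + cinnamon oats + nut clusters + corn puffs at 1706 (139 cm) — short by 51.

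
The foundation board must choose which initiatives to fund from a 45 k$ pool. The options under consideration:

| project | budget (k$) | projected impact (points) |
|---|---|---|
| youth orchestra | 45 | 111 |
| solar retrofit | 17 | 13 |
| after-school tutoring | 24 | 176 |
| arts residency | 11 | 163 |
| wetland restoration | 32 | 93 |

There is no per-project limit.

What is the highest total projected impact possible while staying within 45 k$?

652

4×arts residency uses 44 of the 45 k$ and totals 652.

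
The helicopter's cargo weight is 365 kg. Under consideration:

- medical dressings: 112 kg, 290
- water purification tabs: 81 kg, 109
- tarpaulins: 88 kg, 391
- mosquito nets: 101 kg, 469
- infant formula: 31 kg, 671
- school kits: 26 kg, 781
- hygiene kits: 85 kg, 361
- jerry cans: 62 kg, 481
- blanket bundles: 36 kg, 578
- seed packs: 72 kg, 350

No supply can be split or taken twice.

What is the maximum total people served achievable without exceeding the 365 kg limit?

3371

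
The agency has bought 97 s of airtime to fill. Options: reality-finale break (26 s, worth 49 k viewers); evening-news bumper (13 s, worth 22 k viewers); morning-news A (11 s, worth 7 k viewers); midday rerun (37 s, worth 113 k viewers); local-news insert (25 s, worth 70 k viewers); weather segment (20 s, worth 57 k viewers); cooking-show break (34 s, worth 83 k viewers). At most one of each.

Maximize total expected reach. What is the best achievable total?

Taking the top-ratio spots first gives evening-news bumper + midday rerun + local-news insert + weather segment for 262 (95 s).
Dropping evening-news bumper and weather segment frees 33 s; slotting in cooking-show break (34 s) lifts the total to 266 at 96 s.
The closest alternative, evening-news bumper + midday rerun + local-news insert + weather segment, reaches only 262.

266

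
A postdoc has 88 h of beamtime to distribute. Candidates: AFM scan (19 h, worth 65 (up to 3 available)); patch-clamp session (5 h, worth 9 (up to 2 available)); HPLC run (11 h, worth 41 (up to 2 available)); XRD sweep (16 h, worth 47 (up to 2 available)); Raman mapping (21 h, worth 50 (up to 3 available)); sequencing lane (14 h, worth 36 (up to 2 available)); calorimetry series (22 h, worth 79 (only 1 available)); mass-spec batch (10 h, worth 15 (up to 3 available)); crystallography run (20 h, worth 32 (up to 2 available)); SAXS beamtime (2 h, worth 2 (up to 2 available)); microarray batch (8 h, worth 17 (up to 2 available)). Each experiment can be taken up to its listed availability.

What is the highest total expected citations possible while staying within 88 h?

300

Best packing: 2×AFM scan + patch-clamp session + 2×HPLC run + calorimetry series — 87 h, 300 total.
That's the maximum — no swap from here does better than 300.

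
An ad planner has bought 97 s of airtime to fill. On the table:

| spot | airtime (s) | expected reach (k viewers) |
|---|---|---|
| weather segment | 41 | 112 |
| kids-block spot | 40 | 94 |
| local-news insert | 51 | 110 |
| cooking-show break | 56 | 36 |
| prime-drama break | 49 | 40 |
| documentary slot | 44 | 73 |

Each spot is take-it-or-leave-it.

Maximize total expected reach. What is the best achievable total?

222

A density-first pass picks weather segment + kids-block spot — 206 at 81 s.
Dropping kids-block spot frees 40 s; slotting in local-news insert (51 s) lifts the total to 222 at 92 s.
The spare 5 s is too small for any remaining spot, and no exchange beats 222.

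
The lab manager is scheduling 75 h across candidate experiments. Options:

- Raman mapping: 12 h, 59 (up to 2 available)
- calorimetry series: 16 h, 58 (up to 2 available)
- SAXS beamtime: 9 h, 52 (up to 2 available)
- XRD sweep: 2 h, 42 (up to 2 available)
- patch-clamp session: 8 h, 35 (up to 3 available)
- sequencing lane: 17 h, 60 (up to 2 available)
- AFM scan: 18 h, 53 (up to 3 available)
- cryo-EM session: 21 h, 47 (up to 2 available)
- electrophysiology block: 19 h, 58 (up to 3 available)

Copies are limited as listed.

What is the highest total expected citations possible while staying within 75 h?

412

A density-first pass picks 2×Raman mapping + 2×SAXS beamtime + 2×XRD sweep + 3×patch-clamp session — 411 at 70 h.
The 12 h tied up in Raman mapping is better spent on sequencing lane — total rises to 412 (75 h).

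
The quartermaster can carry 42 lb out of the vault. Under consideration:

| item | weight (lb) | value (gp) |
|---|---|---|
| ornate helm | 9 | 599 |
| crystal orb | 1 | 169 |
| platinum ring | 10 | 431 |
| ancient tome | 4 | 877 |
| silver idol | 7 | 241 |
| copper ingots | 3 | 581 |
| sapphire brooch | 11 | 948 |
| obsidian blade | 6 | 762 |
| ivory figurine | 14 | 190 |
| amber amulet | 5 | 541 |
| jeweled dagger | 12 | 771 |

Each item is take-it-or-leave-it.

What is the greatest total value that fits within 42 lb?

4649

By value per lb: ancient tome 219.25, copper ingots 193.67, crystal orb 169.00, obsidian blade 127.00 lead.
Greedy by ratio would take ornate helm + crystal orb + ancient tome + copper ingots + sapphire brooch + obsidian blade + amber amulet: 39 lb used, total 4477.
Replace ornate helm with jeweled dagger: the trade gains 172 net, giving 4649 at 42 lb.
Next best is ancient tome + copper ingots + sapphire brooch + obsidian blade + amber amulet + jeweled dagger at 4480 (41 lb) — short by 169.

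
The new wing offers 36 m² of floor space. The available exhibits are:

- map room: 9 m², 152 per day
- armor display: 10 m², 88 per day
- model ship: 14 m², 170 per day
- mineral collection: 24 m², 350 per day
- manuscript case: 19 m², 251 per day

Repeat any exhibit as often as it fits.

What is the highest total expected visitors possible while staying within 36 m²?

Density check — map room 16.89, mineral collection 14.58, manuscript case 13.21, model ship 12.14 are the best per m².
Taking 4×map room: 36 m² used, 608 in expected visitors.
Every other selection either busts 36 m² or fails to beat 608.

608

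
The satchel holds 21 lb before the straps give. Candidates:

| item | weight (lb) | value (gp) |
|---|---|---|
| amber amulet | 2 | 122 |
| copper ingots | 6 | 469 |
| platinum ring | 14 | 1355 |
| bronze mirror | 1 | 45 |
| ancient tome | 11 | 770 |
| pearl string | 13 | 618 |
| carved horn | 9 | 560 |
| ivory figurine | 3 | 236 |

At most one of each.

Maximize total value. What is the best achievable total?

By value per lb: platinum ring 96.79, ivory figurine 78.67, copper ingots 78.17 lead.
Greedy by ratio would take amber amulet + platinum ring + bronze mirror + ivory figurine: 20 lb used, total 1758.
Replace amber amulet and ivory figurine with copper ingots: the trade gains 111 net, giving 1869 at 21 lb.
Every other selection either busts 21 lb or fails to beat 1869.

1869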